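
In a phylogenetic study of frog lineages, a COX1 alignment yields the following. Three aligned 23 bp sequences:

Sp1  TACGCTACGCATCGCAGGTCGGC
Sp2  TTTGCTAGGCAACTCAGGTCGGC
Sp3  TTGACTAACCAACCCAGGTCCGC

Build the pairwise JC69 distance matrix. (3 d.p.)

Sp1–Sp2: 5/23 sites differ → p ≈ 0.217391, d = −0.75 ln(1 − 0.289855) = 0.256715 ≈ 0.257.
Sp1–Sp3: 8/23 sites differ → p ≈ 0.347826, d = −0.75 ln(1 − 0.463768) = 0.467391 ≈ 0.467.
Sp2–Sp3: 6/23 sites differ → p ≈ 0.26087, d = −0.75 ln(1 − 0.347827) = 0.320584 ≈ 0.321.

d(Sp1,Sp2) = 0.257, d(Sp1,Sp3) = 0.467, d(Sp2,Sp3) = 0.321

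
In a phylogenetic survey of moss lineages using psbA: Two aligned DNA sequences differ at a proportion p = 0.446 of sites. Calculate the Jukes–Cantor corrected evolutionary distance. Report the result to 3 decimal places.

0.677

d = −(3/4) ln(1 − 4p/3) = −0.75 ln(1 − 0.594667) = −0.75 ln(0.405333)
  = −0.75 × (-0.903046) = 0.677285 substitutions/site.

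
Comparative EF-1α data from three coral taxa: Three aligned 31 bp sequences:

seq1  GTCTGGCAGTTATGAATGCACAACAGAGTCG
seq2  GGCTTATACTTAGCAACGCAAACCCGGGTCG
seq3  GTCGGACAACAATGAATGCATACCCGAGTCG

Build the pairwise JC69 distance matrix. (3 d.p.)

d(seq1,seq2) = 0.544, d(seq1,seq3) = 0.316, d(seq2,seq3) = 0.544

seq1–seq2: 12/31 sites differ → p ≈ 0.387097, d = −0.75 ln(1 − 0.516129) = 0.544453 ≈ 0.544.
seq1–seq3: 8/31 sites differ → p ≈ 0.258065, d = −0.75 ln(1 − 0.344087) = 0.316295 ≈ 0.316.
seq2–seq3: 12/31 sites differ → p ≈ 0.387097, d = −0.75 ln(1 − 0.516129) = 0.544453 ≈ 0.544.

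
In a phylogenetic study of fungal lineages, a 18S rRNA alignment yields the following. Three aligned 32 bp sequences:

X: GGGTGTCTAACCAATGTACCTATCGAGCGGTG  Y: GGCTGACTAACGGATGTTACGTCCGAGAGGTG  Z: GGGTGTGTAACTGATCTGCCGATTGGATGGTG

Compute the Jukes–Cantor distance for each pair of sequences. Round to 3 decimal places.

d(X,Y) = 0.404, d(X,Z) = 0.404, d(Y,Z) = 0.585

X–Y: 10/32 sites differ → p = 0.3125, d = −0.75 ln(1 − 0.416667) = 0.404248 ≈ 0.404.
X–Z: 10/32 sites differ → p = 0.3125, d = −0.75 ln(1 − 0.416667) = 0.404248 ≈ 0.404.
Y–Z: 13/32 sites differ → p = 0.40625, d = −0.75 ln(1 − 0.541667) = 0.585119 ≈ 0.585.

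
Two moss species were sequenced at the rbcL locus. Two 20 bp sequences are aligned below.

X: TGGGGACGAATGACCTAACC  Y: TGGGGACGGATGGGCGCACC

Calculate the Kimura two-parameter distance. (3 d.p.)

0.305

Of 20 sites, 2 differences are transitions and 3 are transversions, so P = 2/20 = 0.1 and Q = 3/20 = 0.15.
Under the Kimura two-parameter model, d = −½ ln(1 − 2P − Q) − ¼ ln(1 − 2Q).
1 − 2P − Q = 0.65, giving −½ ln(0.65) = 0.215391.
1 − 2Q = 0.7, giving −¼ ln(0.7) = 0.089169.
d = 0.215391 + 0.089169 = 0.304560.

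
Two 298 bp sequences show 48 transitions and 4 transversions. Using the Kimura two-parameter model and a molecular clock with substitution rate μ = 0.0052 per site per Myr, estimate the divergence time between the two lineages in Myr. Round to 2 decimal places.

20.31

P = 48/298 ≈ 0.161074 and Q = 4/298 ≈ 0.013423.
Under the Kimura two-parameter model, d = −½ ln(1 − 2P − Q) − ¼ ln(1 − 2Q).
1 − 2P − Q = 0.664429, giving −½ ln(0.664429) = 0.204414.
1 − 2Q = 0.973154, giving −¼ ln(0.973154) = 0.006803.
d = 0.204414 + 0.006803 = 0.211217.
Under a molecular clock d = 2μt, so t = d/(2μ) = 0.211217 / (2 × 0.0052) = 20.31 Myr.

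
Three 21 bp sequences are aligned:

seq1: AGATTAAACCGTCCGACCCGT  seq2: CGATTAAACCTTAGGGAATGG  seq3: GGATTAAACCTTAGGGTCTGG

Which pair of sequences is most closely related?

seq2 and seq3

seq1–seq2: 9/21 differ, p = 0.429, d = 0.635.
seq1–seq3: 8/21 differ, p = 0.381, d = 0.532.
seq2–seq3: 3/21 differ, p = 0.143, d = 0.158.
The smallest distance is between seq2 and seq3.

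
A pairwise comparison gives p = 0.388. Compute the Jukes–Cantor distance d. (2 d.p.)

d = −(3/4) ln(1 − 4p/3) = −0.75 ln(1 − 0.517333) = −0.75 ln(0.482667)
  = −0.75 × (-0.728428) = 0.546321 substitutions/site.

0.55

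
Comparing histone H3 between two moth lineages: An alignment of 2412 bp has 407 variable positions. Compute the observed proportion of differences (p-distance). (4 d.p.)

p = 407/2412 = 0.168739… ≈ 0.1687 (to 4 d.p.).

0.1687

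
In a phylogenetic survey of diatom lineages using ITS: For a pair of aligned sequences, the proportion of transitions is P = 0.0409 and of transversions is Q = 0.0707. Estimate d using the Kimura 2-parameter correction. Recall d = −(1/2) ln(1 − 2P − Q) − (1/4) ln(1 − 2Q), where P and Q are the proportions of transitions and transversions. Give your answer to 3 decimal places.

0.121

Under the Kimura two-parameter model, d = −½ ln(1 − 2P − Q) − ¼ ln(1 − 2Q).
1 − 2P − Q = 0.8475, giving −½ ln(0.8475) = 0.082732.
1 − 2Q = 0.8586, giving −¼ ln(0.8586) = 0.038113.
d = 0.082732 + 0.038113 = 0.120845.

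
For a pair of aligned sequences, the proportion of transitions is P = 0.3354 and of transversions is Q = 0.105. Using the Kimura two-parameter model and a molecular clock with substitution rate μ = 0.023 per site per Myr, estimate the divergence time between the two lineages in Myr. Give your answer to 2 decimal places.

Under the Kimura two-parameter model, d = −½ ln(1 − 2P − Q) − ¼ ln(1 − 2Q).
1 − 2P − Q = 0.2242, giving −½ ln(0.2242) = 0.747608.
1 − 2Q = 0.79, giving −¼ ln(0.79) = 0.058931.
d = 0.747608 + 0.058931 = 0.806539.
Under a molecular clock d = 2μt, so t = d/(2μ) = 0.806539 / (2 × 0.023) = 17.53 Myr.

17.53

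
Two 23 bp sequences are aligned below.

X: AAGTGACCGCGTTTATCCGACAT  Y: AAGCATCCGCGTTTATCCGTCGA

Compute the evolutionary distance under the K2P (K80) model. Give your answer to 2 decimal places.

Of 23 sites, 3 differences are transitions and 3 are transversions, so P = 3/23 ≈ 0.130435 and Q = 3/23 ≈ 0.130435.
Under the Kimura two-parameter model, d = −½ ln(1 − 2P − Q) − ¼ ln(1 − 2Q).
1 − 2P − Q = 0.608695, giving −½ ln(0.608695) = 0.248219.
1 − 2Q = 0.73913, giving −¼ ln(0.73913) = 0.075570.
d = 0.248219 + 0.075570 = 0.323789.

0.32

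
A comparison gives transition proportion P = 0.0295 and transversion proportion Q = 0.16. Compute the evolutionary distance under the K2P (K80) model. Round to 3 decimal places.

Under the Kimura two-parameter model, d = −½ ln(1 − 2P − Q) − ¼ ln(1 − 2Q).
1 − 2P − Q = 0.781, giving −½ ln(0.781) = 0.123590.
1 − 2Q = 0.68, giving −¼ ln(0.68) = 0.096416.
d = 0.123590 + 0.096416 = 0.220006.

0.220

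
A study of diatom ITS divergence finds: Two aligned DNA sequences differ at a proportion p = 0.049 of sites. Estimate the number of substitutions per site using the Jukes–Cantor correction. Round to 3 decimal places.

d = −(3/4) ln(1 − 4p/3) = −0.75 ln(1 − 0.065333) = −0.75 ln(0.934667)
  = −0.75 × (-0.067565) = 0.050674 substitutions/site.

0.051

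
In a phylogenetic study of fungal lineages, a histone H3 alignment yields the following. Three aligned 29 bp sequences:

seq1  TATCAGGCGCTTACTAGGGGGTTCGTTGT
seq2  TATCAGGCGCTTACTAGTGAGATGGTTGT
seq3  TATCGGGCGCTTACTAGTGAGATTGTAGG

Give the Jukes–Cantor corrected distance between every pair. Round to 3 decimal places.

d(seq1,seq2) = 0.152, d(seq1,seq3) = 0.291, d(seq2,seq3) = 0.152

seq1–seq2: 4/29 sites differ → p ≈ 0.137931, d = −0.75 ln(1 − 0.183908) = 0.152421 ≈ 0.152.
seq1–seq3: 7/29 sites differ → p ≈ 0.241379, d = −0.75 ln(1 − 0.321839) = 0.291278 ≈ 0.291.
seq2–seq3: 4/29 sites differ → p ≈ 0.137931, d = −0.75 ln(1 − 0.183908) = 0.152421 ≈ 0.152.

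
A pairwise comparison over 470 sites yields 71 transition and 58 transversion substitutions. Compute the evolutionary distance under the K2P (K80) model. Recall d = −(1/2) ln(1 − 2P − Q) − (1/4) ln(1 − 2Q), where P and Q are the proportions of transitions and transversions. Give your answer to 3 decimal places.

P = 71/470 ≈ 0.151064 and Q = 58/470 ≈ 0.123404.
Under the Kimura two-parameter model, d = −½ ln(1 − 2P − Q) − ¼ ln(1 − 2Q).
1 − 2P − Q = 0.574468, giving −½ ln(0.574468) = 0.277155.
1 − 2Q = 0.753192, giving −¼ ln(0.753192) = 0.070859.
d = 0.277155 + 0.070859 = 0.348014.

0.348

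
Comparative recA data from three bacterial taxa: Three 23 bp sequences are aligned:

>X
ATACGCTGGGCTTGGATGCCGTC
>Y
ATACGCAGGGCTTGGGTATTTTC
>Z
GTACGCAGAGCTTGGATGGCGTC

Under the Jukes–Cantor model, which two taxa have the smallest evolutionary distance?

X–Y: 6/23 differ, p = 0.261, d = 0.321.
X–Z: 4/23 differ, p = 0.174, d = 0.198.
Y–Z: 7/23 differ, p = 0.304, d = 0.390.
The smallest distance is between X and Z.

X and Z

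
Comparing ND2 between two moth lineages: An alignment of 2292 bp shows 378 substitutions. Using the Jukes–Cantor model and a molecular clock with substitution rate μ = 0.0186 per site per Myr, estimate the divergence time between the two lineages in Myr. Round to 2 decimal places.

p = 378/2292 ≈ 0.164921.
d = −(3/4) ln(1 − 4p/3) = −0.75 ln(1 − 0.219895) = −0.75 ln(0.780105)
  = −0.75 × (-0.248327) = 0.186245 substitutions/site.
Under a molecular clock d = 2μt, so t = d/(2μ) = 0.186245 / (2 × 0.0186) = 5.01 Myr.

5.01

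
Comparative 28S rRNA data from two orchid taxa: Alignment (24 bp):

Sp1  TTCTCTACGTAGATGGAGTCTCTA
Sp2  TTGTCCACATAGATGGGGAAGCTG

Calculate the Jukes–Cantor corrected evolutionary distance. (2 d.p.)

0.44

The sequences differ at 8 of 24 sites (3, 6, 9, 17, 19, 20, 21, 24), so p = 8/24 ≈ 0.333333.
d = −(3/4) ln(1 − 4p/3) = −0.75 ln(1 − 0.444444) = −0.75 ln(0.555556)
  = −0.75 × (-0.587786) = 0.440840 substitutions/site.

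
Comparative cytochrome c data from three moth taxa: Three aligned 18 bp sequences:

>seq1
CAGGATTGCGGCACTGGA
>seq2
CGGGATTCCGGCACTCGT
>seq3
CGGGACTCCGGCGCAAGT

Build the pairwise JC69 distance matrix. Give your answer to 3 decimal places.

seq1–seq2: 4/18 sites differ → p ≈ 0.222222, d = −0.75 ln(1 − 0.296296) = 0.263548 ≈ 0.264.
seq1–seq3: 7/18 sites differ → p ≈ 0.388889, d = −0.75 ln(1 − 0.518519) = 0.548166 ≈ 0.548.
seq2–seq3: 4/18 sites differ → p ≈ 0.222222, d = −0.75 ln(1 − 0.296296) = 0.263548 ≈ 0.264.

d(seq1,seq2) = 0.264, d(seq1,seq3) = 0.548, d(seq2,seq3) = 0.264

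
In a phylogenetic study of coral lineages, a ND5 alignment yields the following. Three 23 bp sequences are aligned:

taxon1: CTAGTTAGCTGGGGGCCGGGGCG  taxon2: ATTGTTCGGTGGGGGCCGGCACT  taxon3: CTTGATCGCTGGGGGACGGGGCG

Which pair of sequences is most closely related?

taxon1–taxon2: 7/23 differ, p = 0.304, d = 0.390.
taxon1–taxon3: 4/23 differ, p = 0.174, d = 0.198.
taxon2–taxon3: 7/23 differ, p = 0.304, d = 0.390.
The smallest distance is between taxon1 and taxon3.

taxon1 and taxon3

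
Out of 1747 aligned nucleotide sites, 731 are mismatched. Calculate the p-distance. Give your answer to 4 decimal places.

0.4184

p = 731/1747 = 0.418431… ≈ 0.4184 (to 4 d.p.).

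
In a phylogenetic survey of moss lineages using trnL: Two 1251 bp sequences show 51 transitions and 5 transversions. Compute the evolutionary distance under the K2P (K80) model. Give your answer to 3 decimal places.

0.047

P = 51/1251 ≈ 0.040767 and Q = 5/1251 ≈ 0.003997.
Under the Kimura two-parameter model, d = −½ ln(1 − 2P − Q) − ¼ ln(1 − 2Q).
1 − 2P − Q = 0.914469, giving −½ ln(0.914469) = 0.044706.
1 − 2Q = 0.992006, giving −¼ ln(0.992006) = 0.002007.
d = 0.044706 + 0.002007 = 0.046713.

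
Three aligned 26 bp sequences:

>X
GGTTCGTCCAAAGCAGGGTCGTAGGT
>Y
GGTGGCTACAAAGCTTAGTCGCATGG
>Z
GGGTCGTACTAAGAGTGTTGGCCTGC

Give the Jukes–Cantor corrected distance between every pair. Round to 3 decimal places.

X–Y: 10/26 sites differ → p ≈ 0.384615, d = −0.75 ln(1 − 0.51282) = 0.539341 ≈ 0.539.
X–Z: 12/26 sites differ → p ≈ 0.461538, d = −0.75 ln(1 − 0.615384) = 0.716632 ≈ 0.717.
Y–Z: 12/26 sites differ → p ≈ 0.461538, d = −0.75 ln(1 − 0.615384) = 0.716632 ≈ 0.717.

d(X,Y) = 0.539, d(X,Z) = 0.717, d(Y,Z) = 0.717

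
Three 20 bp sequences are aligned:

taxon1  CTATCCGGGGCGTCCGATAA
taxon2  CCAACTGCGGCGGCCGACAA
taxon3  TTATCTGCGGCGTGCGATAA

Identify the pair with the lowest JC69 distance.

taxon1–taxon2: 6/20 differ, p = 0.300, d = 0.383.
taxon1–taxon3: 4/20 differ, p = 0.200, d = 0.233.
taxon2–taxon3: 6/20 differ, p = 0.300, d = 0.383.
The smallest distance is between taxon1 and taxon3.

taxon1 and taxon3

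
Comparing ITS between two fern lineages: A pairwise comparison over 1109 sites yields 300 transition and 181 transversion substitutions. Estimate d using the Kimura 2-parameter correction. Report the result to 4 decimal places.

P = 300/1109 ≈ 0.270514 and Q = 181/1109 ≈ 0.16321.
Under the Kimura two-parameter model, d = −½ ln(1 − 2P − Q) − ¼ ln(1 − 2Q).
1 − 2P − Q = 0.295762, giving −½ ln(0.295762) = 0.609100.
1 − 2Q = 0.67358, giving −¼ ln(0.67358) = 0.098787.
d = 0.609100 + 0.098787 = 0.707887.

0.7079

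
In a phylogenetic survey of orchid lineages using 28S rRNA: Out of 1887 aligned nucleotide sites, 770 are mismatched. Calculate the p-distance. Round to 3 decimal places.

0.408

p = 770/1887 = 0.408055… ≈ 0.408 (to 3 d.p.).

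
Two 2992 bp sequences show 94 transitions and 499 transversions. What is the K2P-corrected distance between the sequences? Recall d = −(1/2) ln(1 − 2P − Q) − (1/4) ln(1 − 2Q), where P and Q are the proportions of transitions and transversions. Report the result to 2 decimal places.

0.23

P = 94/2992 ≈ 0.031417 and Q = 499/2992 ≈ 0.166778.
Under the Kimura two-parameter model, d = −½ ln(1 − 2P − Q) − ¼ ln(1 − 2Q).
1 − 2P − Q = 0.770388, giving −½ ln(0.770388) = 0.130430.
1 − 2Q = 0.666444, giving −¼ ln(0.666444) = 0.101450.
d = 0.130430 + 0.101450 = 0.231880.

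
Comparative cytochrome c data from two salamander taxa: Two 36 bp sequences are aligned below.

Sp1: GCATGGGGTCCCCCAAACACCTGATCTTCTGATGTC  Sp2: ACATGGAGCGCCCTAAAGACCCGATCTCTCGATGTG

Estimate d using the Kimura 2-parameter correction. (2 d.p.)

0.42

Of 36 sites, 8 differences are transitions and 3 are transversions, so P = 8/36 ≈ 0.222222 and Q = 3/36 ≈ 0.083333.
Under the Kimura two-parameter model, d = −½ ln(1 − 2P − Q) − ¼ ln(1 − 2Q).
1 − 2P − Q = 0.472223, giving −½ ln(0.472223) = 0.375152.
1 − 2Q = 0.833334, giving −¼ ln(0.833334) = 0.045580.
d = 0.375152 + 0.045580 = 0.420732.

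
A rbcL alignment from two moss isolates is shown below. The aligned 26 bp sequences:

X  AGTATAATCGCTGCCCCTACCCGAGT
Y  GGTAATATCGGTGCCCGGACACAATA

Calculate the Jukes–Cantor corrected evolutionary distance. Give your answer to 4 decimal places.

0.5393

The sequences differ at 10 of 26 sites (1, 5, 6, 11, 17, 18, 21, 23, 25, 26), so p = 10/26 ≈ 0.384615.
d = −(3/4) ln(1 − 4p/3) = −0.75 ln(1 − 0.51282) = −0.75 ln(0.48718)
  = −0.75 × (-0.719122) = 0.539342 substitutions/site.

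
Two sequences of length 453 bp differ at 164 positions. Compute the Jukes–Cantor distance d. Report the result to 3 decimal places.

0.494

p = 164/453 ≈ 0.362031.
d = −(3/4) ln(1 − 4p/3) = −0.75 ln(1 − 0.482708) = −0.75 ln(0.517292)
  = −0.75 × (-0.659148) = 0.494361 substitutions/site.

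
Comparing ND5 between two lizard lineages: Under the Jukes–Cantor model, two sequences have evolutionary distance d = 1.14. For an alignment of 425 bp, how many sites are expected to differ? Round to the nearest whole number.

249

Invert JC69: p = (3/4)(1 − e^(−4d/3)) = 0.75 × (1 − e^(-1.52)) = 0.75 × (1 − 0.218712) = 0.585966.
Expected differing sites = pL ≈ 0.585966 × 425 = 249.03555 ≈ 249.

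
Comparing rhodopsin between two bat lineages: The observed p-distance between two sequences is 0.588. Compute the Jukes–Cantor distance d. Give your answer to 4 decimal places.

d = −(3/4) ln(1 − 4p/3) = −0.75 ln(1 − 0.784) = −0.75 ln(0.216)
  = −0.75 × (-1.532477) = 1.149358 substitutions/site.

1.1494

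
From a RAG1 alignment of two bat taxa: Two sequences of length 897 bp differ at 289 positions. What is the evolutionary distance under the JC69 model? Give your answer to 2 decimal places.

0.42

p = 289/897 ≈ 0.322185.
d = −(3/4) ln(1 − 4p/3) = −0.75 ln(1 − 0.42958) = −0.75 ln(0.57042)
  = −0.75 × (-0.561382) = 0.421037 substitutions/site.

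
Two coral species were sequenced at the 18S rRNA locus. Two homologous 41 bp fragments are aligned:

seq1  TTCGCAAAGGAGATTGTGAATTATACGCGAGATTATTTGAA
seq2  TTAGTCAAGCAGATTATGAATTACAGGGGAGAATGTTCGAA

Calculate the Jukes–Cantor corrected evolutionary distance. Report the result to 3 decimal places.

0.332

The sequences differ at 11 of 41 sites, so p = 11/41 ≈ 0.268293.
d = −(3/4) ln(1 − 4p/3) = −0.75 ln(1 − 0.357724) = −0.75 ln(0.642276)
  = −0.75 × (-0.442737) = 0.332053 substitutions/site.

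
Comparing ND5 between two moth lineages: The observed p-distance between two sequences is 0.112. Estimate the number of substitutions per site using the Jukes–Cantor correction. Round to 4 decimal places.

d = −(3/4) ln(1 − 4p/3) = −0.75 ln(1 − 0.149333) = −0.75 ln(0.850667)
  = −0.75 × (-0.161735) = 0.121301 substitutions/site.

0.1213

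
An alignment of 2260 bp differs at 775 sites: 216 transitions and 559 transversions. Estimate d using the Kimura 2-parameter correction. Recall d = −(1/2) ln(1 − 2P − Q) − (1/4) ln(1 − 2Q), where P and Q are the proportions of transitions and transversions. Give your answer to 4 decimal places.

0.4592

P = 216/2260 ≈ 0.095575 and Q = 559/2260 ≈ 0.247345.
Under the Kimura two-parameter model, d = −½ ln(1 − 2P − Q) − ¼ ln(1 − 2Q).
1 − 2P − Q = 0.561505, giving −½ ln(0.561505) = 0.288567.
1 − 2Q = 0.50531, giving −¼ ln(0.50531) = 0.170646.
d = 0.288567 + 0.170646 = 0.459213.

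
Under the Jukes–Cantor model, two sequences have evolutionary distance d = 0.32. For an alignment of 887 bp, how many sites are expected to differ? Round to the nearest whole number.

231

Invert JC69: p = (3/4)(1 − e^(−4d/3)) = 0.75 × (1 − e^(-0.426667)) = 0.75 × (1 − 0.652681) = 0.260489.
Expected differing sites = pL ≈ 0.260489 × 887 = 231.053743 ≈ 231.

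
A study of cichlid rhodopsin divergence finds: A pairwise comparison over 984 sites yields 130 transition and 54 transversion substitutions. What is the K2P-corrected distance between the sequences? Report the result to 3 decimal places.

0.221

P = 130/984 ≈ 0.132114 and Q = 54/984 ≈ 0.054878.
Under the Kimura two-parameter model, d = −½ ln(1 − 2P − Q) − ¼ ln(1 − 2Q).
1 − 2P − Q = 0.680894, giving −½ ln(0.680894) = 0.192174.
1 − 2Q = 0.890244, giving −¼ ln(0.890244) = 0.029065.
d = 0.192174 + 0.029065 = 0.221239.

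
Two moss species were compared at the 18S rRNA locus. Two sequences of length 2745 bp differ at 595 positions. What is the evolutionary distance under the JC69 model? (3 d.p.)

0.256

p = 595/2745 ≈ 0.216758.
d = −(3/4) ln(1 − 4p/3) = −0.75 ln(1 − 0.289011) = −0.75 ln(0.710989)
  = −0.75 × (-0.341098) = 0.255824 substitutions/site.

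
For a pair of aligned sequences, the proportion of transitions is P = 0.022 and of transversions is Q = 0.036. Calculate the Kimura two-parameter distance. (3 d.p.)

0.060

Under the Kimura two-parameter model, d = −½ ln(1 − 2P − Q) − ¼ ln(1 − 2Q).
1 − 2P − Q = 0.92, giving −½ ln(0.92) = 0.041691.
1 − 2Q = 0.928, giving −¼ ln(0.928) = 0.018681.
d = 0.041691 + 0.018681 = 0.060372.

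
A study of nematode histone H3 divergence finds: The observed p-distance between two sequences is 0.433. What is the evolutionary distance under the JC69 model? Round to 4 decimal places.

d = −(3/4) ln(1 − 4p/3) = −0.75 ln(1 − 0.577333) = −0.75 ln(0.422667)
  = −0.75 × (-0.861171) = 0.645878 substitutions/site.

0.6459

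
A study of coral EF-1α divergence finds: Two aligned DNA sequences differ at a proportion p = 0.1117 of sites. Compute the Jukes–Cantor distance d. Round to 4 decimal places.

d = −(3/4) ln(1 − 4p/3) = −0.75 ln(1 − 0.148933) = −0.75 ln(0.851067)
  = −0.75 × (-0.161264) = 0.120948 substitutions/site.

0.1209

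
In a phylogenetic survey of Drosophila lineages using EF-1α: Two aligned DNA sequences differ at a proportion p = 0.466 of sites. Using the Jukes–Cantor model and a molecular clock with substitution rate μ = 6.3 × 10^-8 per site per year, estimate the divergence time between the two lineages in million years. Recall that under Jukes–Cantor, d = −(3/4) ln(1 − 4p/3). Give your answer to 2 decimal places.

d = −(3/4) ln(1 − 4p/3) = −0.75 ln(1 − 0.621333) = −0.75 ln(0.378667)
  = −0.75 × (-0.971098) = 0.728324 substitutions/site.
Under a molecular clock d = 2μt, so t = d/(2μ) = 0.728324 / (2 × 6.3 × 10^-8) = 5.78 million years.

5.78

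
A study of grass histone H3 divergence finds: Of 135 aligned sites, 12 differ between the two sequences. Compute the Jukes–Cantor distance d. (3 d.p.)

0.095

p = 12/135 ≈ 0.088889.
d = −(3/4) ln(1 − 4p/3) = −0.75 ln(1 − 0.118519) = −0.75 ln(0.881481)
  = −0.75 × (-0.126152) = 0.094614 substitutions/site.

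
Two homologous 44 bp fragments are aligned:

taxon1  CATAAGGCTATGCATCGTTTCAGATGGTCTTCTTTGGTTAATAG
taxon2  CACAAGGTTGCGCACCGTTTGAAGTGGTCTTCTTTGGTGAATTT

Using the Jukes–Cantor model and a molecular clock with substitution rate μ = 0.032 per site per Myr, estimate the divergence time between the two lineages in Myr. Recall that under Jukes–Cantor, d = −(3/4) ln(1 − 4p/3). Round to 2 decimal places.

The sequences differ at 11 of 44 sites, so p = 11/44 = 0.25.
d = −(3/4) ln(1 − 4p/3) = −0.75 ln(1 − 0.333333) = −0.75 ln(0.666667)
  = −0.75 × (-0.405465) = 0.304099 substitutions/site.
Under a molecular clock d = 2μt, so t = d/(2μ) = 0.304099 / (2 × 0.032) = 4.75 Myr.

4.75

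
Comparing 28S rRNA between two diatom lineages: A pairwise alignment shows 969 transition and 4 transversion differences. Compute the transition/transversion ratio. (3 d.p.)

242.250

R = 969/4 = 242.250.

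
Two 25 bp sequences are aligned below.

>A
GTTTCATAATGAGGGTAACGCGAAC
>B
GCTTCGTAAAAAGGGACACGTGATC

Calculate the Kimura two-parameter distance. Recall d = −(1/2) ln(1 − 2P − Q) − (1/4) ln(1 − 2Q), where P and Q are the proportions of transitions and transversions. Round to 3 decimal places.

0.423

Of 25 sites, 4 differences are transitions and 4 are transversions, so P = 4/25 = 0.16 and Q = 4/25 = 0.16.
Under the Kimura two-parameter model, d = −½ ln(1 − 2P − Q) − ¼ ln(1 − 2Q).
1 − 2P − Q = 0.52, giving −½ ln(0.52) = 0.326963.
1 − 2Q = 0.68, giving −¼ ln(0.68) = 0.096416.
d = 0.326963 + 0.096416 = 0.423379.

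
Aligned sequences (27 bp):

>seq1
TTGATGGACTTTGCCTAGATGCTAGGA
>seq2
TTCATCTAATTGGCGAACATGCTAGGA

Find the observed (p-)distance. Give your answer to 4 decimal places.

The sequences differ at 8 of 27 positions (sites 3, 6, 7, 9, 12, 15, 16, 18).
p = 8/27 = 0.296296… ≈ 0.2963 (to 4 d.p.).

0.2963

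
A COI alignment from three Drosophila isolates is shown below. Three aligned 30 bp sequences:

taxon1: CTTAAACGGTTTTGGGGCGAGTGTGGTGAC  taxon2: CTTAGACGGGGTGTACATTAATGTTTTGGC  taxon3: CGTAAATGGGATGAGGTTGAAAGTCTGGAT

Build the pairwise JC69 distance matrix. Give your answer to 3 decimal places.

taxon1–taxon2: 14/30 sites differ → p ≈ 0.466667, d = −0.75 ln(1 − 0.622223) = 0.730088 ≈ 0.730.
taxon1–taxon3: 14/30 sites differ → p ≈ 0.466667, d = −0.75 ln(1 − 0.622223) = 0.730088 ≈ 0.730.
taxon2–taxon3: 14/30 sites differ → p ≈ 0.466667, d = −0.75 ln(1 − 0.622223) = 0.730088 ≈ 0.730.

d(taxon1,taxon2) = 0.730, d(taxon1,taxon3) = 0.730, d(taxon2,taxon3) = 0.730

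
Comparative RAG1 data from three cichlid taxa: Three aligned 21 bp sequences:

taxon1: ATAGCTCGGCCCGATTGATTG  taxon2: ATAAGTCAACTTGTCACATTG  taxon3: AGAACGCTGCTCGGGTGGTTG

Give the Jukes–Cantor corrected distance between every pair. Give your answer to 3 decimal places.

taxon1–taxon2: 10/21 sites differ → p ≈ 0.47619, d = −0.75 ln(1 − 0.63492) = 0.755729 ≈ 0.756.
taxon1–taxon3: 8/21 sites differ → p ≈ 0.380952, d = −0.75 ln(1 − 0.507936) = 0.531860 ≈ 0.532.
taxon2–taxon3: 11/21 sites differ → p ≈ 0.52381, d = −0.75 ln(1 − 0.698413) = 0.899023 ≈ 0.899.

d(taxon1,taxon2) = 0.756, d(taxon1,taxon3) = 0.532, d(taxon2,taxon3) = 0.899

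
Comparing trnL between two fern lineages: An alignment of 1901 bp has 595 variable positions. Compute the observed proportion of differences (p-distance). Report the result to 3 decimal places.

0.313

p = 595/1901 = 0.312993… ≈ 0.313 (to 3 d.p.).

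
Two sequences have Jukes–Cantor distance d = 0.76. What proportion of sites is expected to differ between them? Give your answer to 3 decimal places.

0.478

p = (3/4)(1 − e^(−4d/3)) = 0.75 × (1 − e^(-1.013333)) = 0.75 × (1 − 0.363007) = 0.477745.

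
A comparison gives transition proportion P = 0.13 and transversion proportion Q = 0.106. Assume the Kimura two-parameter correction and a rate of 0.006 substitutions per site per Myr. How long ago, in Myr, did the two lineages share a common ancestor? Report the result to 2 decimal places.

23.95

Under the Kimura two-parameter model, d = −½ ln(1 − 2P − Q) − ¼ ln(1 − 2Q).
1 − 2P − Q = 0.634, giving −½ ln(0.634) = 0.227853.
1 − 2Q = 0.788, giving −¼ ln(0.788) = 0.059564.
d = 0.227853 + 0.059564 = 0.287417.
Under a molecular clock d = 2μt, so t = d/(2μ) = 0.287417 / (2 × 0.006) = 23.95 Myr.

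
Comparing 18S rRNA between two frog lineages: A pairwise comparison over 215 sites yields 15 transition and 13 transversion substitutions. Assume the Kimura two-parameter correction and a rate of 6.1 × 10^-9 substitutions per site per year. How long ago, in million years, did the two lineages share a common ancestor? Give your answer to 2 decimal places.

11.79

P = 15/215 ≈ 0.069767 and Q = 13/215 ≈ 0.060465.
Under the Kimura two-parameter model, d = −½ ln(1 − 2P − Q) − ¼ ln(1 − 2Q).
1 − 2P − Q = 0.800001, giving −½ ln(0.800001) = 0.111571.
1 − 2Q = 0.87907, giving −¼ ln(0.87907) = 0.032223.
d = 0.111571 + 0.032223 = 0.143794.
Under a molecular clock d = 2μt, so t = d/(2μ) = 0.143794 / (2 × 6.1 × 10^-9) = 11.79 million years.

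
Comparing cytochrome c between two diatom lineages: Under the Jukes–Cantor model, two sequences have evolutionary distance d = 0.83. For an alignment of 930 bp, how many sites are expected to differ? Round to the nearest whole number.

467

Invert JC69: p = (3/4)(1 − e^(−4d/3)) = 0.75 × (1 − e^(-1.106667)) = 0.75 × (1 − 0.330659) = 0.502006.
Expected differing sites = pL ≈ 0.502006 × 930 = 466.86558 ≈ 467.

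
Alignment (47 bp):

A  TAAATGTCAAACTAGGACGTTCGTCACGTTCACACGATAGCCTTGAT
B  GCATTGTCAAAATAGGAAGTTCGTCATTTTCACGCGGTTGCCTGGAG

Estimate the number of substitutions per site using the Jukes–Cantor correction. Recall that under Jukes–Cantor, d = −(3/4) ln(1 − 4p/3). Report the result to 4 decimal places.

The sequences differ at 12 of 47 sites, so p = 12/47 ≈ 0.255319.
d = −(3/4) ln(1 − 4p/3) = −0.75 ln(1 − 0.340425) = −0.75 ln(0.659575)
  = −0.75 × (-0.416160) = 0.312120 substitutions/site.

0.3121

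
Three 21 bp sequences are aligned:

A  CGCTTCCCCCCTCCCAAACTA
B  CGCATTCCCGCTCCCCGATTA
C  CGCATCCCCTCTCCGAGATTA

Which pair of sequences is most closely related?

A–B: 6/21 differ, p = 0.286, d = 0.360.
A–C: 5/21 differ, p = 0.238, d = 0.286.
B–C: 4/21 differ, p = 0.190, d = 0.220.
The smallest distance is between B and C.

B and C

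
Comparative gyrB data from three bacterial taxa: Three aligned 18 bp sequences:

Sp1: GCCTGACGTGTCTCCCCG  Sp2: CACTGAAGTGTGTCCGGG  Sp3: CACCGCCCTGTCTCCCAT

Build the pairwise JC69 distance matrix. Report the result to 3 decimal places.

Sp1–Sp2: 6/18 sites differ → p ≈ 0.333333, d = −0.75 ln(1 − 0.444444) = 0.440839 ≈ 0.441.
Sp1–Sp3: 7/18 sites differ → p ≈ 0.388889, d = −0.75 ln(1 − 0.518519) = 0.548166 ≈ 0.548.
Sp2–Sp3: 8/18 sites differ → p ≈ 0.444444, d = −0.75 ln(1 − 0.592592) = 0.673455 ≈ 0.673.

d(Sp1,Sp2) = 0.441, d(Sp1,Sp3) = 0.548, d(Sp2,Sp3) = 0.673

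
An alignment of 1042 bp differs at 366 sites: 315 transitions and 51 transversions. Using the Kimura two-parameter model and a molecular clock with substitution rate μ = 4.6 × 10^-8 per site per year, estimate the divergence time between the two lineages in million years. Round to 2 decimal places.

6.04

P = 315/1042 ≈ 0.302303 and Q = 51/1042 ≈ 0.048944.
Under the Kimura two-parameter model, d = −½ ln(1 − 2P − Q) − ¼ ln(1 − 2Q).
1 − 2P − Q = 0.34645, giving −½ ln(0.34645) = 0.530008.
1 − 2Q = 0.902112, giving −¼ ln(0.902112) = 0.025754.
d = 0.530008 + 0.025754 = 0.555762.
Under a molecular clock d = 2μt, so t = d/(2μ) = 0.555762 / (2 × 4.6 × 10^-8) = 6.04 million years.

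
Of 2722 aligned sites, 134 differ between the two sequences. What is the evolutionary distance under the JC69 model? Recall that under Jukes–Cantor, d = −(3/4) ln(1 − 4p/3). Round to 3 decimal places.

p = 134/2722 ≈ 0.049229.
d = −(3/4) ln(1 − 4p/3) = −0.75 ln(1 − 0.065639) = −0.75 ln(0.934361)
  = −0.75 × (-0.067892) = 0.050919 substitutions/site.

0.051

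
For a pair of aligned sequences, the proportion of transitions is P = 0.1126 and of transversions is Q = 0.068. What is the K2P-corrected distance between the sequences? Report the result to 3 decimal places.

Under the Kimura two-parameter model, d = −½ ln(1 − 2P − Q) − ¼ ln(1 − 2Q).
1 − 2P − Q = 0.7068, giving −½ ln(0.7068) = 0.173504.
1 − 2Q = 0.864, giving −¼ ln(0.864) = 0.036546.
d = 0.173504 + 0.036546 = 0.210050.

0.210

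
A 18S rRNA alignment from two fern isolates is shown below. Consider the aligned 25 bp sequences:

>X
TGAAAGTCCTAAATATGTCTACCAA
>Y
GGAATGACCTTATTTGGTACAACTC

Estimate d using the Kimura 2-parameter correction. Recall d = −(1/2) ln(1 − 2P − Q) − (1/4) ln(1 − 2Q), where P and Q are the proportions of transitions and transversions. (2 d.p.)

0.90

Of 25 sites, 1 differences are transitions and 11 are transversions, so P = 1/25 = 0.04 and Q = 11/25 = 0.44.
Under the Kimura two-parameter model, d = −½ ln(1 − 2P − Q) − ¼ ln(1 − 2Q).
1 − 2P − Q = 0.48, giving −½ ln(0.48) = 0.366985.
1 − 2Q = 0.12, giving −¼ ln(0.12) = 0.530066.
d = 0.366985 + 0.530066 = 0.897051.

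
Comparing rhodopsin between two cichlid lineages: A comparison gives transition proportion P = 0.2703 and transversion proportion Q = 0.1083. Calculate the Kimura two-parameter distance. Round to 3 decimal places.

Under the Kimura two-parameter model, d = −½ ln(1 − 2P − Q) − ¼ ln(1 − 2Q).
1 − 2P − Q = 0.3511, giving −½ ln(0.3511) = 0.523342.
1 − 2Q = 0.7834, giving −¼ ln(0.7834) = 0.061028.
d = 0.523342 + 0.061028 = 0.584370.

0.584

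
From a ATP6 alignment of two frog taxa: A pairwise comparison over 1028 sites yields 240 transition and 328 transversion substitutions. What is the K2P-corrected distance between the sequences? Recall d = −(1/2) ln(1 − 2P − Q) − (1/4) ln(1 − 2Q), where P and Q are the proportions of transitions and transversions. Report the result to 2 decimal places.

P = 240/1028 ≈ 0.233463 and Q = 328/1028 ≈ 0.319066.
Under the Kimura two-parameter model, d = −½ ln(1 − 2P − Q) − ¼ ln(1 − 2Q).
1 − 2P − Q = 0.214008, giving −½ ln(0.214008) = 0.770871.
1 − 2Q = 0.361868, giving −¼ ln(0.361868) = 0.254119.
d = 0.770871 + 0.254119 = 1.024990.

1.02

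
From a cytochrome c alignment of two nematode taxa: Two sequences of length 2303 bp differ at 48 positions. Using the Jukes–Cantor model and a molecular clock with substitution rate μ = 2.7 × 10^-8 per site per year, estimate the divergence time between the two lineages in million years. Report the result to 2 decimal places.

p = 48/2303 ≈ 0.020842.
d = −(3/4) ln(1 − 4p/3) = −0.75 ln(1 − 0.027789) = −0.75 ln(0.972211)
  = −0.75 × (-0.028182) = 0.021137 substitutions/site.
Under a molecular clock d = 2μt, so t = d/(2μ) = 0.021137 / (2 × 2.7 × 10^-8) = 0.39 million years.

0.39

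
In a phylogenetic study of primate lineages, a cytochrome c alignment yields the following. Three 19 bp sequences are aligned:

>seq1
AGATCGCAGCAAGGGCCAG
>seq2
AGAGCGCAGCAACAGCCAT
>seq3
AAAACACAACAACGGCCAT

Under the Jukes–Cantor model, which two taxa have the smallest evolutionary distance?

seq1 and seq2

seq1–seq2: 4/19 differ, p = 0.211, d = 0.247.
seq1–seq3: 6/19 differ, p = 0.316, d = 0.410.
seq2–seq3: 5/19 differ, p = 0.263, d = 0.324.
The smallest distance is between seq1 and seq2.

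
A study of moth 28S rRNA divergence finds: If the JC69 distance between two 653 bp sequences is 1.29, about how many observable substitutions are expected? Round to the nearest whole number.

Invert JC69: p = (3/4)(1 − e^(−4d/3)) = 0.75 × (1 − e^(-1.72)) = 0.75 × (1 − 0.179066) = 0.615701.
Expected differing sites = pL ≈ 0.615701 × 653 = 402.052753 ≈ 402.

402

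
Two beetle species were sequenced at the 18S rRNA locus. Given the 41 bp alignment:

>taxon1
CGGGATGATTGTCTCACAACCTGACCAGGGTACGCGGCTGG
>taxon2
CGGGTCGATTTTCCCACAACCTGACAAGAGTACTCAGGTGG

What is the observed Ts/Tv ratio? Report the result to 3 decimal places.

0.800

Transitions are A↔G and C↔T; transversions are all other mismatches.
Transitions: 4. Transversions: 5.
R = 4/5 = 0.800.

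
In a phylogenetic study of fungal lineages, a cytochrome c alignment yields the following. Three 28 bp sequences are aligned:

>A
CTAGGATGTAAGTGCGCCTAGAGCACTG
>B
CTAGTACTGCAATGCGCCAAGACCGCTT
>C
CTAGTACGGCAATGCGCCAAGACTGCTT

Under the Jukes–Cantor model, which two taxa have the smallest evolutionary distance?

A–B: 10/28 differ, p = 0.357, d = 0.485.
A–C: 10/28 differ, p = 0.357, d = 0.485.
B–C: 2/28 differ, p = 0.071, d = 0.075.
The smallest distance is between B and C.

B and C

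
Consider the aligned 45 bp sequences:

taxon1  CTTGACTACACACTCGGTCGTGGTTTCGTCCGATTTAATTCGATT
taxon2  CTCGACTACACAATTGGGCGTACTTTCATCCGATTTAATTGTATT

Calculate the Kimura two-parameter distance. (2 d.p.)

Of 45 sites, 4 differences are transitions and 5 are transversions, so P = 4/45 ≈ 0.088889 and Q = 5/45 ≈ 0.111111.
Under the Kimura two-parameter model, d = −½ ln(1 − 2P − Q) − ¼ ln(1 − 2Q).
1 − 2P − Q = 0.711111, giving −½ ln(0.711111) = 0.170463.
1 − 2Q = 0.777778, giving −¼ ln(0.777778) = 0.062829.
d = 0.170463 + 0.062829 = 0.233292.

0.23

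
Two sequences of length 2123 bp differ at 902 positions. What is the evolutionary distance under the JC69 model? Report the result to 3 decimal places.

0.627

p = 902/2123 ≈ 0.42487.
d = −(3/4) ln(1 − 4p/3) = −0.75 ln(1 − 0.566493) = −0.75 ln(0.433507)
  = −0.75 × (-0.835847) = 0.626885 substitutions/site.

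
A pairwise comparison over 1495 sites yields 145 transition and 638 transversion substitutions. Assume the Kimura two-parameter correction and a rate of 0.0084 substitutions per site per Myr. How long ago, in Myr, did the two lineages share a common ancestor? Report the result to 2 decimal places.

57.44

P = 145/1495 ≈ 0.09699 and Q = 638/1495 ≈ 0.426756.
Under the Kimura two-parameter model, d = −½ ln(1 − 2P − Q) − ¼ ln(1 − 2Q).
1 − 2P − Q = 0.379264, giving −½ ln(0.379264) = 0.484761.
1 − 2Q = 0.146488, giving −¼ ln(0.146488) = 0.480203.
d = 0.484761 + 0.480203 = 0.964964.
Under a molecular clock d = 2μt, so t = d/(2μ) = 0.964964 / (2 × 0.0084) = 57.44 Myr.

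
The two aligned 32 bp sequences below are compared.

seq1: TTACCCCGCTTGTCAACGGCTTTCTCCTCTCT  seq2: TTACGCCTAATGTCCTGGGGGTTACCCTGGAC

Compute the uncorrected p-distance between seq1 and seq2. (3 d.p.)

0.469

The sequences differ at 15 of 32 positions.
p = 15/32 = 0.46875 ≈ 0.469 (to 3 d.p.).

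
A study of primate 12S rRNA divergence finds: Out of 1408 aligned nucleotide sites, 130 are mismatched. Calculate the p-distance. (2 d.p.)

p = 130/1408 = 0.092329… ≈ 0.09 (to 2 d.p.).

0.09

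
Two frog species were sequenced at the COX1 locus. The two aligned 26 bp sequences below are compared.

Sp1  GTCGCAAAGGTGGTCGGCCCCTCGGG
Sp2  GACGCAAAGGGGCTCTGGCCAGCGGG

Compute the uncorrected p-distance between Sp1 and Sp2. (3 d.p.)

0.269

The sequences differ at 7 of 26 positions (sites 2, 11, 13, 16, 18, 21, 22).
p = 7/26 = 0.269230… ≈ 0.269 (to 3 d.p.).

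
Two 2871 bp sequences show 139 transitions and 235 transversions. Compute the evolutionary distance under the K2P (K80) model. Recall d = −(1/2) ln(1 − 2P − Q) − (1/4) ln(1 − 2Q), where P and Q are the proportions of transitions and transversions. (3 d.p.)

P = 139/2871 ≈ 0.048415 and Q = 235/2871 ≈ 0.081853.
Under the Kimura two-parameter model, d = −½ ln(1 − 2P − Q) − ¼ ln(1 − 2Q).
1 − 2P − Q = 0.821317, giving −½ ln(0.821317) = 0.098423.
1 − 2Q = 0.836294, giving −¼ ln(0.836294) = 0.044694.
d = 0.098423 + 0.044694 = 0.143117.

0.143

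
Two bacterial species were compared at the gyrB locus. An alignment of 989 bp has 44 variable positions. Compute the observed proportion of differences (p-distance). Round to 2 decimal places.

p = 44/989 = 0.044489… ≈ 0.04 (to 2 d.p.).

0.04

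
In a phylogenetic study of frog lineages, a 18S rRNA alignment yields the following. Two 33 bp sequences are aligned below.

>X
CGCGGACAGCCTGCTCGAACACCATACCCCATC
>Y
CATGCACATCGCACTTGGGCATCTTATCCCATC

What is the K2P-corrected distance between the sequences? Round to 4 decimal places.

0.6187

Of 33 sites, 9 differences are transitions and 4 are transversions, so P = 9/33 ≈ 0.272727 and Q = 4/33 ≈ 0.121212.
Under the Kimura two-parameter model, d = −½ ln(1 − 2P − Q) − ¼ ln(1 − 2Q).
1 − 2P − Q = 0.333334, giving −½ ln(0.333334) = 0.549305.
1 − 2Q = 0.757576, giving −¼ ln(0.757576) = 0.069408.
d = 0.549305 + 0.069408 = 0.618713.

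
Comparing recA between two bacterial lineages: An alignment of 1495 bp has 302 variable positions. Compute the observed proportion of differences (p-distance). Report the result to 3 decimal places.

0.202

p = 302/1495 = 0.202006… ≈ 0.202 (to 3 d.p.).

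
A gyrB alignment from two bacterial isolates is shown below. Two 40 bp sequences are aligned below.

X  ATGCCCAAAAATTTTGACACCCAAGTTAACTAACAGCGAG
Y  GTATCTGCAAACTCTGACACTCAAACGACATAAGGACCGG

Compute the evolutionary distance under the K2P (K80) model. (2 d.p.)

0.89

Of 40 sites, 13 differences are transitions and 6 are transversions, so P = 13/40 = 0.325 and Q = 6/40 = 0.15.
Under the Kimura two-parameter model, d = −½ ln(1 − 2P − Q) − ¼ ln(1 − 2Q).
1 − 2P − Q = 0.2, giving −½ ln(0.2) = 0.804719.
1 − 2Q = 0.7, giving −¼ ln(0.7) = 0.089169.
d = 0.804719 + 0.089169 = 0.893888.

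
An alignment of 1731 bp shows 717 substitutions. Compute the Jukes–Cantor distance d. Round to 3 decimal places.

p = 717/1731 ≈ 0.414211.
d = −(3/4) ln(1 − 4p/3) = −0.75 ln(1 − 0.552281) = −0.75 ln(0.447719)
  = −0.75 × (-0.803589) = 0.602692 substitutions/site.

0.603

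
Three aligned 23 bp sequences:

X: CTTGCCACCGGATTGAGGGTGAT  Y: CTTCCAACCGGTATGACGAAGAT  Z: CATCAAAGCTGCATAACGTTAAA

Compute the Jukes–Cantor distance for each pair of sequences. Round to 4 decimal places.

d(X,Y) = 0.3904, d(X,Z) = 1.0507, d(Y,Z) = 0.6501

X–Y: 7/23 sites differ → p ≈ 0.304348, d = −0.75 ln(1 − 0.405797) = 0.390401 ≈ 0.3904.
X–Z: 13/23 sites differ → p ≈ 0.565217, d = −0.75 ln(1 − 0.753623) = 1.050669 ≈ 1.0507.
Y–Z: 10/23 sites differ → p ≈ 0.434783, d = −0.75 ln(1 − 0.579711) = 0.650110 ≈ 0.6501.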